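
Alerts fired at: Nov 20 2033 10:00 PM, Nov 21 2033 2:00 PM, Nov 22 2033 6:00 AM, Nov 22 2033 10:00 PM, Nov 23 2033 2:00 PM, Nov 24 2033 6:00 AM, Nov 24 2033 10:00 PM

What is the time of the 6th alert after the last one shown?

Nov 28 2033 10:00 PM

The interval is a steady 16 hours (16, 16, 16, 16, 16, 16).
Nov 24 2033 10:00 PM + 16 h = Nov 25 2033 2:00 PM.
Nov 25 2033 2:00 PM + 16 h = Nov 26 2033 6:00 AM.
Nov 26 2033 6:00 AM + 16 h = Nov 26 2033 10:00 PM.
Nov 26 2033 10:00 PM + 16 h = Nov 27 2033 2:00 PM.
Nov 27 2033 2:00 PM + 16 h = Nov 28 2033 6:00 AM.
Nov 28 2033 6:00 AM + 16 h = Nov 28 2033 10:00 PM.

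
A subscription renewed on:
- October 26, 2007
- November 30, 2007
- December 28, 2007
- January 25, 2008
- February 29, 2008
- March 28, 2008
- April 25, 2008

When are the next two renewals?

May 30, 2008; June 27, 2008

All Fridays; the gaps (35, 28, 28, 35, 28, 28) vary with month length.
This is the last Friday of each month.
Last Friday of May 2008: May 30, 2008.
June 2008 ends with Friday June 27, 2008.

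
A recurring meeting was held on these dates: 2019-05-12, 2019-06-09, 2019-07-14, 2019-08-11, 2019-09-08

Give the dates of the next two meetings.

2019-10-13, 2019-11-10

Gaps: 28, 35, 28, 28 days — a mix of 28 and 35. Every date is a Sunday.
Each is the 2nd Sunday of its month.
2nd Sunday of October 2019: 2019-10-13.
2nd Sunday of November 2019: 2019-11-10.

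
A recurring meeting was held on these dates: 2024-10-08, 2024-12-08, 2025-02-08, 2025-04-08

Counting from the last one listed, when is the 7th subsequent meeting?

2026-06-08

Gaps: 61, 62, 59 days — not constant. Every event is on the 8th of the month.
Pattern: the 8th of every 2 months.
June 2025: 2025-06-08.
Next: August 2025 → 2025-08-08.
October 2025: 2025-10-08.
December 2025: 2025-12-08.
Next: February 2026 → 2026-02-08.
April 2026: 2026-04-08.
June 2026: 2026-06-08.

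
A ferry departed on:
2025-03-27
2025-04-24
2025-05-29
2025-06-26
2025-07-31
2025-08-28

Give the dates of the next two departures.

2025-09-25, 2025-10-30

All Thursdays; the gaps (28, 35, 28, 35, 28) vary with month length.
This is the last Thursday of each month.
September 2025 ends with Thursday 2025-09-25.
October 2025 ends with Thursday 2025-10-30.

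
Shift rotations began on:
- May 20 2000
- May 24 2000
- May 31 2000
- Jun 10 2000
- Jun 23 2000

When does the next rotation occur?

Jul 9 2000

Gaps: 4, 7, 10, 13 days — each gap is 3 larger than the previous one.
Next gap: 16 days. Jun 23 2000 + 16 days = Jul 9 2000.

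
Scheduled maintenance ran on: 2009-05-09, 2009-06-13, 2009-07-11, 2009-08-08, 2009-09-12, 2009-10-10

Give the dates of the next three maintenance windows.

Gaps: 35, 28, 28, 35, 28 days — a mix of 28 and 35. Every date is a Saturday.
Each is the 2nd Saturday of its month.
2nd Saturday of November 2009: 2009-11-14.
December 2009 — 2nd Saturday is 2009-12-12.
January 2010 — 2nd Saturday is 2010-01-09.

2009-11-14, 2009-12-12, 2010-01-09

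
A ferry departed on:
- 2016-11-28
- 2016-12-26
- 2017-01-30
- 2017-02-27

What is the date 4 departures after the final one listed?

All Mondays; the gaps (28, 35, 28) vary with month length.
This is the last Monday of each month.
March 2017 ends with Monday 2017-03-27.
April 2017 ends with Monday 2017-04-24.
May 2017 ends with Monday 2017-05-29.
June 2017 ends with Monday 2017-06-26.

2017-06-26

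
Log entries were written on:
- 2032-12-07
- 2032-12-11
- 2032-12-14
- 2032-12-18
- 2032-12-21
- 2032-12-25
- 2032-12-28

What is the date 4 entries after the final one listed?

Gaps: 4, 3, 4, 3, 4, 3 days — not constant, but cyclic with period 2.
The events fall on every Tuesday and Saturday.
Next Saturday: 2033-01-01.
Next Tuesday: 2033-01-04.
Next Saturday: 2033-01-08.
The following Tuesday is 2033-01-11.

2033-01-11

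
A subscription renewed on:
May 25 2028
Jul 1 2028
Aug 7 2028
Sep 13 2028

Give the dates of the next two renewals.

Oct 20 2028, Nov 26 2028

Every event comes 37 days after the last (37, 37, 37).
Sep 13 2028 + 37 days = Oct 20 2028.
Oct 20 2028 + 37 days = Nov 26 2028.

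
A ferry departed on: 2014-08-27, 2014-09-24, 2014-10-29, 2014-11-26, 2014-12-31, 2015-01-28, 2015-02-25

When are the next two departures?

2015-03-25, 2015-04-29

These are Wednesdays with 28, 35, 28, 35, 28, 28-day gaps.
Each is the final Wednesday of its month — 2014-10-29 is past the 28th, so '4th Wednesday' doesn't fit.
Last Wednesday of March 2015: 2015-03-25.
Last Wednesday of April 2015: 2015-04-29.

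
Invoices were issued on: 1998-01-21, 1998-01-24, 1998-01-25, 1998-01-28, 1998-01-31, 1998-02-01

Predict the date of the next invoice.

Gaps: 3, 1, 3, 3, 1 days — not constant, but cyclic with period 3.
The events fall on every Wednesday, Saturday and Sunday.
Next Wednesday: 1998-02-04.

1998-02-04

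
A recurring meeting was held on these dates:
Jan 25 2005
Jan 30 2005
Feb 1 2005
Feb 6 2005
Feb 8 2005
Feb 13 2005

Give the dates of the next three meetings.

Feb 15 2005, Feb 20 2005, Feb 22 2005

Every event lands on a Tuesday or Sunday (gaps cycle 5, 2, 5, 2, 5).
So the schedule is: every Tuesday and Sunday.
Next Tuesday: Feb 15 2005.
The following Sunday is Feb 20 2005.
The following Tuesday is Feb 22 2005.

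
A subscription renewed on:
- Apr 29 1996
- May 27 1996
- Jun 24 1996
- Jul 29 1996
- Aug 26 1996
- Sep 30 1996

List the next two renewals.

All Mondays; the gaps (28, 28, 35, 28, 35) vary with month length.
This is the last Monday of each month.
Last Monday of October 1996: Oct 28 1996.
Last Monday of November 1996: Nov 25 1996.

Oct 28 1996, Nov 25 1996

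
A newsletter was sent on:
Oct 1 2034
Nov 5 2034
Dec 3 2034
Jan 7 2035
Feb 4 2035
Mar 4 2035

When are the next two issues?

Gaps: 35, 28, 35, 28, 28 days — a mix of 28 and 35. Every date is a Sunday.
Each is the 1st Sunday of its month.
1st Sunday of April 2035: Apr 1 2035.
May 2035 — 1st Sunday is May 6 2035.

Apr 1 2035, May 6 2035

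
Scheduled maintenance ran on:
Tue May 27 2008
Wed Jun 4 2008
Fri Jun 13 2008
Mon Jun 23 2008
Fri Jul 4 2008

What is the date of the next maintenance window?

Gaps: 8, 9, 10, 11 days — each gap is 1 larger than the previous one.
Next gap: 12 days. Fri Jul 4 2008 + 12 days = Wed Jul 16 2008.

Wed Jul 16 2008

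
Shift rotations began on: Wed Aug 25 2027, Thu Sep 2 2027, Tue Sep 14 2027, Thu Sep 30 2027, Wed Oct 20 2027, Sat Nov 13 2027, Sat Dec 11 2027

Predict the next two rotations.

Intervals are 8, 12, 16, 20, 24, 28 days — an arithmetic progression with common difference 4.
Next gap: 32 days. Sat Dec 11 2027 + 32 days = Wed Jan 12 2028.
Next gap: 36 days. Wed Jan 12 2028 + 36 days = Thu Feb 17 2028.

Wed Jan 12 2028, Thu Feb 17 2028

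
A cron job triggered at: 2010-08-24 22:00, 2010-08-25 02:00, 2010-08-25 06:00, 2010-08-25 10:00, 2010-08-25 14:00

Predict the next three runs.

2010-08-25 18:00, 2010-08-25 22:00, 2010-08-26 02:00

Spacing: 4, 4, 4, 4 h — constant 4 h.
2010-08-25 14:00 + 4 h = 2010-08-25 18:00.
2010-08-25 18:00 + 4 h = 2010-08-25 22:00.
2010-08-25 22:00 + 4 h = 2010-08-26 02:00.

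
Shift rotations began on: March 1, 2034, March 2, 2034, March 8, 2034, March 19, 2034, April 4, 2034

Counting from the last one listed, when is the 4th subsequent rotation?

The spacing grows by 5 each time: 1, 6, 11, 16 days.
Next gap: 21 days. April 4, 2034 + 21 days = April 25, 2034.
Next gap: 26 days. April 25, 2034 + 26 days = May 21, 2034.
Next gap: 31 days. May 21, 2034 + 31 days = June 21, 2034.
Next gap: 36 days. June 21, 2034 + 36 days = July 27, 2034.

July 27, 2034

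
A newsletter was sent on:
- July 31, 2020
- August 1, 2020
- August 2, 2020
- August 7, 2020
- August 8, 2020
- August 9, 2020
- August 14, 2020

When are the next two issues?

The gap pattern 1, 1, 5, 1, 1, 5 repeats every 3 events.
These are the Fridays, Saturdays and Sundays of each week.
Next Saturday: August 15, 2020.
Next Sunday: August 16, 2020.

August 15, 2020; August 16, 2020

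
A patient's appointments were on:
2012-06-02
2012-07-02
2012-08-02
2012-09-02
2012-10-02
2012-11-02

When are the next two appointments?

Each date is the 2nd; the gaps (30, 31, 31, 30, 31) track the month lengths.
The rule is the 2nd of each month.
December 2012: 2012-12-02.
January 2013: 2013-01-02.

2012-12-02, 2013-01-02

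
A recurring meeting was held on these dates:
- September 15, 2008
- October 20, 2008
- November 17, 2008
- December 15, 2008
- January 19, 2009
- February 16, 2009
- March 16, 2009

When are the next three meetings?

April 20, 2009; May 18, 2009; June 15, 2009

Gaps: 35, 28, 28, 35, 28, 28 days — a mix of 28 and 35. Every date is a Monday.
Each is the 3rd Monday of its month.
April 2009 — 3rd Monday is April 20, 2009.
3rd Monday of May 2009: May 18, 2009.
June 2009 — 3rd Monday is June 15, 2009.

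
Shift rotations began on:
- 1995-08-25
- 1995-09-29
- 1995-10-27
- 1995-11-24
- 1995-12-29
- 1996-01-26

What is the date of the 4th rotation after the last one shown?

All Fridays; the gaps (35, 28, 28, 35, 28) vary with month length.
This is the last Friday of each month.
Last Friday of February 1996: 1996-02-23.
March 1996 ends with Friday 1996-03-29.
April 1996 ends with Friday 1996-04-26.
May 1996 ends with Friday 1996-05-31.

1996-05-31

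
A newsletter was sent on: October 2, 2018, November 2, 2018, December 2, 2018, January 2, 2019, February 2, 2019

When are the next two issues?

Gaps: 31, 30, 31, 31 days — not constant. Every event is on the 2nd of the month.
Pattern: the 2nd of each month.
March 2019: March 2, 2019.
April 2019: April 2, 2019.

March 2, 2019; April 2, 2019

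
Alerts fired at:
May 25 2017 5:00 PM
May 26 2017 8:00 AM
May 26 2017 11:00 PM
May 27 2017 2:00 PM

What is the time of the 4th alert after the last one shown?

May 30 2017 2:00 AM

Gaps: 15, 15, 15 hours — each event is 15 hours after the previous one.
May 27 2017 2:00 PM + 15 h = May 28 2017 5:00 AM.
May 28 2017 5:00 AM + 15 h = May 28 2017 8:00 PM.
May 28 2017 8:00 PM + 15 h = May 29 2017 11:00 AM.
May 29 2017 11:00 AM + 15 h = May 30 2017 2:00 AM.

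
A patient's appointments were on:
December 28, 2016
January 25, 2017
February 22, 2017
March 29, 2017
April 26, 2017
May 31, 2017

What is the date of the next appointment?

Every date is a Wednesday; gaps 28, 28, 35, 28, 35 days.
Each is the last Wednesday of its month (at least one falls on the 29th or later, ruling out '4th Wednesday').
June 2017 ends with Wednesday June 28, 2017.

June 28, 2017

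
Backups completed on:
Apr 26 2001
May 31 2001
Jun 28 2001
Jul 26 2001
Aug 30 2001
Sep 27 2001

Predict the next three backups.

Oct 25 2001, Nov 29 2001, Dec 27 2001

These are Thursdays with 35, 28, 28, 35, 28-day gaps.
Each is the final Thursday of its month — May 31 2001 is past the 28th, so '4th Thursday' doesn't fit.
October 2001 ends with Thursday Oct 25 2001.
Last Thursday of November 2001: Nov 29 2001.
December 2001 ends with Thursday Dec 27 2001.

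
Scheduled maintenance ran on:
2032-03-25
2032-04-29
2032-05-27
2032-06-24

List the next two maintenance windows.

Every date is a Thursday; gaps 35, 28, 28 days.
Each is the last Thursday of its month (at least one falls on the 29th or later, ruling out '4th Thursday').
July 2032 ends with Thursday 2032-07-29.
Last Thursday of August 2032: 2032-08-26.

2032-07-29, 2032-08-26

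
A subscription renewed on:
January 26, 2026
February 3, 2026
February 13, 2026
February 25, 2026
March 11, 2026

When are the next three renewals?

Gaps: 8, 10, 12, 14 days — each gap is 2 larger than the previous one.
Next gap: 16 days. March 11, 2026 + 16 days = March 27, 2026.
Next gap: 18 days. March 27, 2026 + 18 days = April 14, 2026.
Next gap: 20 days. April 14, 2026 + 20 days = May 4, 2026.

March 27, 2026; April 14, 2026; May 4, 2026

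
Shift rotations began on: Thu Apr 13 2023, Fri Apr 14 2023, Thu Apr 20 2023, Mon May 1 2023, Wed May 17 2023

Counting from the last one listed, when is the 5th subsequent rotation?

Thu Oct 19 2023

Gaps: 1, 6, 11, 16 days — each gap is 5 larger than the previous one.
Next gap: 21 days. Wed May 17 2023 + 21 days = Wed Jun 7 2023.
Next gap: 26 days. Wed Jun 7 2023 + 26 days = Mon Jul 3 2023.
Next gap: 31 days. Mon Jul 3 2023 + 31 days = Thu Aug 3 2023.
Next gap: 36 days. Thu Aug 3 2023 + 36 days = Fri Sep 8 2023.
Next gap: 41 days. Fri Sep 8 2023 + 41 days = Thu Oct 19 2023.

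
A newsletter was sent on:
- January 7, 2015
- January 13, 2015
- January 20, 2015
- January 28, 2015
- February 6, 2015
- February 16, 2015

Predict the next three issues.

February 27, 2015; March 11, 2015; March 24, 2015

Intervals are 6, 7, 8, 9, 10 days — an arithmetic progression with common difference 1.
Next gap: 11 days. February 16, 2015 + 11 days = February 27, 2015.
Next gap: 12 days. February 27, 2015 + 12 days = March 11, 2015.
Next gap: 13 days. March 11, 2015 + 13 days = March 24, 2015.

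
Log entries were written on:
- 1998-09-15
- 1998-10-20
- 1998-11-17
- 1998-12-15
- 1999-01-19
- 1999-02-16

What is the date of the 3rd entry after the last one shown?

1999-05-18

All dates are Tuesdays, 35, 28, 28, 35, 28 days apart.
Specifically, the 3rd Tuesday of each month.
March 1999 — 3rd Tuesday is 1999-03-16.
3rd Tuesday of April 1999: 1999-04-20.
May 1999 — 3rd Tuesday is 1999-05-18.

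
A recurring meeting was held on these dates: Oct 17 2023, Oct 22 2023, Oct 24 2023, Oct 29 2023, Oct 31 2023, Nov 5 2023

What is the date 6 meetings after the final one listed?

Nov 26 2023

The gap pattern 5, 2, 5, 2, 5 repeats every 2 events.
These are the Tuesdays and Sundays of each week.
Next Tuesday: Nov 7 2023.
Next Sunday: Nov 12 2023.
The following Tuesday is Nov 14 2023.
Next Sunday: Nov 19 2023.
The following Tuesday is Nov 21 2023.
Next Sunday: Nov 26 2023.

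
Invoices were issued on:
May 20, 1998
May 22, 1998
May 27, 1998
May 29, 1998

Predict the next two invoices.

June 3, 1998; June 5, 1998

Every event lands on a Wednesday or Friday (gaps cycle 2, 5, 2).
So the schedule is: every Wednesday and Friday.
The following Wednesday is June 3, 1998.
Next Friday: June 5, 1998.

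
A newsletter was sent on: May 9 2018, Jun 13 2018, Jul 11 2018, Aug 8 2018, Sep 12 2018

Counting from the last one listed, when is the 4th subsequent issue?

These are Wednesdays at 28- or 35-day spacing (35, 28, 28, 35).
The pattern: 2nd Wednesday of the month.
2nd Wednesday of October 2018: Oct 10 2018.
2nd Wednesday of November 2018: Nov 14 2018.
December 2018 — 2nd Wednesday is Dec 12 2018.
January 2019 — 2nd Wednesday is Jan 9 2019.

Jan 9 2019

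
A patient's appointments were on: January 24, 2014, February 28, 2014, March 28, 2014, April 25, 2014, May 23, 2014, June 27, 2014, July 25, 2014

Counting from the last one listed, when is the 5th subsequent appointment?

All dates are Fridays, 35, 28, 28, 28, 35, 28 days apart.
Specifically, the 4th Friday of each month.
August 2014 — 4th Friday is August 22, 2014.
September 2014 — 4th Friday is September 26, 2014.
4th Friday of October 2014: October 24, 2014.
4th Friday of November 2014: November 28, 2014.
December 2014 — 4th Friday is December 26, 2014.

December 26, 2014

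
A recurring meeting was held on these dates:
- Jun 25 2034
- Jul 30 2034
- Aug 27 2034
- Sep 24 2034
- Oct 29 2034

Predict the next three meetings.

Every date is a Sunday; gaps 35, 28, 28, 35 days.
Each is the last Sunday of its month (at least one falls on the 29th or later, ruling out '4th Sunday').
November 2034 ends with Sunday Nov 26 2034.
December 2034 ends with Sunday Dec 31 2034.
Last Sunday of January 2035: Jan 28 2035.

Nov 26 2034, Dec 31 2034, Jan 28 2035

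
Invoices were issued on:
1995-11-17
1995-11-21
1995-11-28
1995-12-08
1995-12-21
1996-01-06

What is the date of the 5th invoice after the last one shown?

1996-05-10

The spacing grows by 3 each time: 4, 7, 10, 13, 16 days.
Next gap: 19 days. 1996-01-06 + 19 days = 1996-01-25.
Next gap: 22 days. 1996-01-25 + 22 days = 1996-02-16.
Next gap: 25 days. 1996-02-16 + 25 days = 1996-03-12.
Next gap: 28 days. 1996-03-12 + 28 days = 1996-04-09.
Next gap: 31 days. 1996-04-09 + 31 days = 1996-05-10.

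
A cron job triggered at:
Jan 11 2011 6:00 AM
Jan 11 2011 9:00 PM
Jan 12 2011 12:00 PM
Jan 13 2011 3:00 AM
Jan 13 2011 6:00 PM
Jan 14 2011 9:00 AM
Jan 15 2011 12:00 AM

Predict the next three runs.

Jan 15 2011 3:00 PM, Jan 16 2011 6:00 AM, Jan 16 2011 9:00 PM

The interval is a steady 15 hours (15, 15, 15, 15, 15, 15).
Jan 15 2011 12:00 AM + 15 h = Jan 15 2011 3:00 PM.
Jan 15 2011 3:00 PM + 15 h = Jan 16 2011 6:00 AM.
Jan 16 2011 6:00 AM + 15 h = Jan 16 2011 9:00 PM.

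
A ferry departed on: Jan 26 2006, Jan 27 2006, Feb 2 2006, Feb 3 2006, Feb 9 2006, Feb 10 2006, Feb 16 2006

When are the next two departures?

Every event lands on a Thursday or Friday (gaps cycle 1, 6, 1, 6, 1, 6).
So the schedule is: every Thursday and Friday.
Next Friday: Feb 17 2006.
The following Thursday is Feb 23 2006.

Feb 17 2006, Feb 23 2006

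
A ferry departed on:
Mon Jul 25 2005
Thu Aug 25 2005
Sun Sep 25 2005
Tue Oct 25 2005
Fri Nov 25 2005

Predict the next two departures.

Gaps: 31, 31, 30, 31 days — not constant. Every event is on the 25th of the month.
Pattern: the 25th of each month.
Next: December 2005 → Sun Dec 25 2005.
January 2006: Wed Jan 25 2006.

Sun Dec 25 2005, Wed Jan 25 2006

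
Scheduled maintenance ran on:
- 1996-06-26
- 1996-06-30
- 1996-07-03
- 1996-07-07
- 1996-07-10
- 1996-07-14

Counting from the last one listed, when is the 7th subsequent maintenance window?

The gap pattern 4, 3, 4, 3, 4 repeats every 2 events.
These are the Wednesdays and Sundays of each week.
Next Wednesday: 1996-07-17.
The following Sunday is 1996-07-21.
Next Wednesday: 1996-07-24.
The following Sunday is 1996-07-28.
Next Wednesday: 1996-07-31.
Next Sunday: 1996-08-04.
Next Wednesday: 1996-08-07.

1996-08-07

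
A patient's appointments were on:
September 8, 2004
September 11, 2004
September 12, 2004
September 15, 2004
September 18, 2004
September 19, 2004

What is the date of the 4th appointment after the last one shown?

September 29, 2004

Every event lands on a Wednesday or Saturday or Sunday (gaps cycle 3, 1, 3, 3, 1).
So the schedule is: every Wednesday, Saturday and Sunday.
Next Wednesday: September 22, 2004.
Next Saturday: September 25, 2004.
Next Sunday: September 26, 2004.
The following Wednesday is September 29, 2004.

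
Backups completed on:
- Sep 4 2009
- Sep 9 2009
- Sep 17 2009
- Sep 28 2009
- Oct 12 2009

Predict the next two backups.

Oct 29 2009, Nov 18 2009

Intervals are 5, 8, 11, 14 days — an arithmetic progression with common difference 3.
Next gap: 17 days. Oct 12 2009 + 17 days = Oct 29 2009.
Next gap: 20 days. Oct 29 2009 + 20 days = Nov 18 2009.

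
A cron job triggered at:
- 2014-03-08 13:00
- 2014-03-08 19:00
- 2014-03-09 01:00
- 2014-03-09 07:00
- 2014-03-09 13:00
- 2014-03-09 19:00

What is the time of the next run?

The interval is a steady 6 hours (6, 6, 6, 6, 6).
2014-03-09 19:00 + 6 h = 2014-03-10 01:00.

2014-03-10 01:00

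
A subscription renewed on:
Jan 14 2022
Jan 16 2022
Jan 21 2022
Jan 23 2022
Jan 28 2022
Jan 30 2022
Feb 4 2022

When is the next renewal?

Every event lands on a Friday or Sunday (gaps cycle 2, 5, 2, 5, 2, 5).
So the schedule is: every Friday and Sunday.
The following Sunday is Feb 6 2022.

Feb 6 2022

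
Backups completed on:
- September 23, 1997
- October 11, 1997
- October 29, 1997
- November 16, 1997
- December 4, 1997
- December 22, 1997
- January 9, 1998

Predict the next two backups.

The spacing is 18, 18, 18, 18, 18, 18 days — always 18 days.
January 9, 1998 + 18 days = January 27, 1998.
January 27, 1998 + 18 days = February 14, 1998.

January 27, 1998; February 14, 1998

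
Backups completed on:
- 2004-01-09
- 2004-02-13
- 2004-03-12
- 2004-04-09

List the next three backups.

2004-05-14, 2004-06-11, 2004-07-09

All dates are Fridays, 35, 28, 28 days apart.
Specifically, the 2nd Friday of each month.
2nd Friday of May 2004: 2004-05-14.
2nd Friday of June 2004: 2004-06-11.
July 2004 — 2nd Friday is 2004-07-09.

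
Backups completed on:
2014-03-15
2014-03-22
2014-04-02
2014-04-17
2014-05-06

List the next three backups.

2014-05-29, 2014-06-25, 2014-07-26

The spacing grows by 4 each time: 7, 11, 15, 19 days.
Next gap: 23 days. 2014-05-06 + 23 days = 2014-05-29.
Next gap: 27 days. 2014-05-29 + 27 days = 2014-06-25.
Next gap: 31 days. 2014-06-25 + 31 days = 2014-07-26.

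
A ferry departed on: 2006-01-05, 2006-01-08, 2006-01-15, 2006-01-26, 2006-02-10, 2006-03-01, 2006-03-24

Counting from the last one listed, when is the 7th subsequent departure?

The spacing grows by 4 each time: 3, 7, 11, 15, 19, 23 days.
Next gap: 27 days. 2006-03-24 + 27 days = 2006-04-20.
Next gap: 31 days. 2006-04-20 + 31 days = 2006-05-21.
Next gap: 35 days. 2006-05-21 + 35 days = 2006-06-25.
Next gap: 39 days. 2006-06-25 + 39 days = 2006-08-03.
Next gap: 43 days. 2006-08-03 + 43 days = 2006-09-15.
Next gap: 47 days. 2006-09-15 + 47 days = 2006-11-01.
Next gap: 51 days. 2006-11-01 + 51 days = 2006-12-22.

2006-12-22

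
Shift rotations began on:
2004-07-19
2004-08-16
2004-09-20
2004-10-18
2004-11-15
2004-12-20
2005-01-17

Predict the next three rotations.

Gaps: 28, 35, 28, 28, 35, 28 days — a mix of 28 and 35. Every date is a Monday.
Each is the 3rd Monday of its month.
3rd Monday of February 2005: 2005-02-21.
March 2005 — 3rd Monday is 2005-03-21.
3rd Monday of April 2005: 2005-04-18.

2005-02-21, 2005-03-21, 2005-04-18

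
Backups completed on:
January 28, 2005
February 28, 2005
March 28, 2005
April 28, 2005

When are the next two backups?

May 28, 2005; June 28, 2005

Each date is the 28th; the gaps (31, 28, 31) track the month lengths.
The rule is the 28th of each month.
May 2005: May 28, 2005.
June 2005: June 28, 2005.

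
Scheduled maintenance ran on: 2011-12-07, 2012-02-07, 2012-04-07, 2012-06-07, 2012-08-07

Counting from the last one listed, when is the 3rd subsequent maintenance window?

The day-of-month is always 7 (62, 60, 61, 61 days between events).
So this recurs on the 7th of every 2 months.
October 2012: 2012-10-07.
Next: December 2012 → 2012-12-07.
February 2013: 2013-02-07.

2013-02-07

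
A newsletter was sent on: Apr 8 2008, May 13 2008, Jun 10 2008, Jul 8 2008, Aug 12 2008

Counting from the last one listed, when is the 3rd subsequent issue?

These are Tuesdays at 28- or 35-day spacing (35, 28, 28, 35).
The pattern: 2nd Tuesday of the month.
September 2008 — 2nd Tuesday is Sep 9 2008.
2nd Tuesday of October 2008: Oct 14 2008.
2nd Tuesday of November 2008: Nov 11 2008.

Nov 11 2008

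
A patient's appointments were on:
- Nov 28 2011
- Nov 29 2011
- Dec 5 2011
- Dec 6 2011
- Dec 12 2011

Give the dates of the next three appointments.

Dec 13 2011, Dec 19 2011, Dec 20 2011

The gap pattern 1, 6, 1, 6 repeats every 2 events.
These are the Mondays and Tuesdays of each week.
Next Tuesday: Dec 13 2011.
The following Monday is Dec 19 2011.
Next Tuesday: Dec 20 2011.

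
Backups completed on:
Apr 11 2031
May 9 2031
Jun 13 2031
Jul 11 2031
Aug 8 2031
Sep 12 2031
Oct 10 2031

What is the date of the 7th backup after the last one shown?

Gaps: 28, 35, 28, 28, 35, 28 days — a mix of 28 and 35. Every date is a Friday.
Each is the 2nd Friday of its month.
November 2031 — 2nd Friday is Nov 14 2031.
December 2031 — 2nd Friday is Dec 12 2031.
January 2032 — 2nd Friday is Jan 9 2032.
February 2032 — 2nd Friday is Feb 13 2032.
2nd Friday of March 2032: Mar 12 2032.
April 2032 — 2nd Friday is Apr 9 2032.
2nd Friday of May 2032: May 14 2032.

May 14 2032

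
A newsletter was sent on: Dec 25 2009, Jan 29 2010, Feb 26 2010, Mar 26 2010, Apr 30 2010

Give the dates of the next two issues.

May 28 2010, Jun 25 2010

Every date is a Friday; gaps 35, 28, 28, 35 days.
Each is the last Friday of its month (at least one falls on the 29th or later, ruling out '4th Friday').
Last Friday of May 2010: May 28 2010.
Last Friday of June 2010: Jun 25 2010.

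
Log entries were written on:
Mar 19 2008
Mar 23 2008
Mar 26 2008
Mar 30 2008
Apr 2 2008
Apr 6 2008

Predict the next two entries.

Apr 9 2008, Apr 13 2008

The gap pattern 4, 3, 4, 3, 4 repeats every 2 events.
These are the Wednesdays and Sundays of each week.
The following Wednesday is Apr 9 2008.
The following Sunday is Apr 13 2008.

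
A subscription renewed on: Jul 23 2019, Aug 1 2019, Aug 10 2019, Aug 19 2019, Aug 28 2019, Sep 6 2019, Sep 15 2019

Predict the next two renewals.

Sep 24 2019, Oct 3 2019

Every event comes 9 days after the last (9, 9, 9, 9, 9, 9).
Sep 15 2019 + 9 days = Sep 24 2019.
Sep 24 2019 + 9 days = Oct 3 2019.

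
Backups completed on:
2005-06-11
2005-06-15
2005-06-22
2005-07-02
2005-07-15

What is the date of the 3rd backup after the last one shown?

Gaps: 4, 7, 10, 13 days — each gap is 3 larger than the previous one.
Next gap: 16 days. 2005-07-15 + 16 days = 2005-07-31.
Next gap: 19 days. 2005-07-31 + 19 days = 2005-08-19.
Next gap: 22 days. 2005-08-19 + 22 days = 2005-09-10.

2005-09-10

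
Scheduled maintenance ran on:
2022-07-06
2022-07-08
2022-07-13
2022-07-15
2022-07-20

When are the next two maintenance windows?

2022-07-22, 2022-07-27

The gap pattern 2, 5, 2, 5 repeats every 2 events.
These are the Wednesdays and Fridays of each week.
Next Friday: 2022-07-22.
The following Wednesday is 2022-07-27.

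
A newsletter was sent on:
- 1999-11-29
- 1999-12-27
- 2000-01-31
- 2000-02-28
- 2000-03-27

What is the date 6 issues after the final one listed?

2000-09-25

All Mondays; the gaps (28, 35, 28, 28) vary with month length.
This is the last Monday of each month.
April 2000 ends with Monday 2000-04-24.
Last Monday of May 2000: 2000-05-29.
June 2000 ends with Monday 2000-06-26.
Last Monday of July 2000: 2000-07-31.
August 2000 ends with Monday 2000-08-28.
September 2000 ends with Monday 2000-09-25.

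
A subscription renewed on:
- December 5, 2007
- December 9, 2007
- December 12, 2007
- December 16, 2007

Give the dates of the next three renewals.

Every event lands on a Wednesday or Sunday (gaps cycle 4, 3, 4).
So the schedule is: every Wednesday and Sunday.
The following Wednesday is December 19, 2007.
The following Sunday is December 23, 2007.
Next Wednesday: December 26, 2007.

December 19, 2007; December 23, 2007; December 26, 2007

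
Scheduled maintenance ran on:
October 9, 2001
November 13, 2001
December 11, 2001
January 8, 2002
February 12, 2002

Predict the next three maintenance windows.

These are Tuesdays at 28- or 35-day spacing (35, 28, 28, 35).
The pattern: 2nd Tuesday of the month.
2nd Tuesday of March 2002: March 12, 2002.
April 2002 — 2nd Tuesday is April 9, 2002.
2nd Tuesday of May 2002: May 14, 2002.

March 12, 2002; April 9, 2002; May 14, 2002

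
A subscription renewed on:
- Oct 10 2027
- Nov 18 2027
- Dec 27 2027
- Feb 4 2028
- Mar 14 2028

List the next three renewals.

Apr 22 2028, May 31 2028, Jul 9 2028

Every event comes 39 days after the last (39, 39, 39, 39).
Mar 14 2028 + 39 days = Apr 22 2028.
Apr 22 2028 + 39 days = May 31 2028.
May 31 2028 + 39 days = Jul 9 2028.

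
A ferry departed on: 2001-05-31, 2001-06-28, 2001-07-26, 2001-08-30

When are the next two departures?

2001-09-27, 2001-10-25

All Thursdays; the gaps (28, 28, 35) vary with month length.
This is the last Thursday of each month.
September 2001 ends with Thursday 2001-09-27.
Last Thursday of October 2001: 2001-10-25.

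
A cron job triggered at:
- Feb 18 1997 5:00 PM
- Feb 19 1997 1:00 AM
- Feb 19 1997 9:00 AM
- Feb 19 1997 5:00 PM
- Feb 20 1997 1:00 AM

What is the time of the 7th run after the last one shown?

Spacing: 8, 8, 8, 8 h — constant 8 h.
Feb 20 1997 1:00 AM + 8 h = Feb 20 1997 9:00 AM.
Feb 20 1997 9:00 AM + 8 h = Feb 20 1997 5:00 PM.
Feb 20 1997 5:00 PM + 8 h = Feb 21 1997 1:00 AM.
Feb 21 1997 1:00 AM + 8 h = Feb 21 1997 9:00 AM.
Feb 21 1997 9:00 AM + 8 h = Feb 21 1997 5:00 PM.
Feb 21 1997 5:00 PM + 8 h = Feb 22 1997 1:00 AM.
Feb 22 1997 1:00 AM + 8 h = Feb 22 1997 9:00 AM.

Feb 22 1997 9:00 AM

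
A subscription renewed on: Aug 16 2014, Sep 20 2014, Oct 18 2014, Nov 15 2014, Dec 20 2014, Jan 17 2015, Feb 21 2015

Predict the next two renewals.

Mar 21 2015, Apr 18 2015

All dates are Saturdays, 35, 28, 28, 35, 28, 35 days apart.
Specifically, the 3rd Saturday of each month.
March 2015 — 3rd Saturday is Mar 21 2015.
3rd Saturday of April 2015: Apr 18 2015.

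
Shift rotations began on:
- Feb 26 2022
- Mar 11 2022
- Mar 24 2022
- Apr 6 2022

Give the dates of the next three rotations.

The spacing is 13, 13, 13 days — always 13 days.
Apr 6 2022 + 13 days = Apr 19 2022.
Apr 19 2022 + 13 days = May 2 2022.
May 2 2022 + 13 days = May 15 2022.

Apr 19 2022, May 2 2022, May 15 2022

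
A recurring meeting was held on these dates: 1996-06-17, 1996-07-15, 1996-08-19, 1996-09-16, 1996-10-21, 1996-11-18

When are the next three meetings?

Gaps: 28, 35, 28, 35, 28 days — a mix of 28 and 35. Every date is a Monday.
Each is the 3rd Monday of its month.
3rd Monday of December 1996: 1996-12-16.
January 1997 — 3rd Monday is 1997-01-20.
February 1997 — 3rd Monday is 1997-02-17.

1996-12-16, 1997-01-20, 1997-02-17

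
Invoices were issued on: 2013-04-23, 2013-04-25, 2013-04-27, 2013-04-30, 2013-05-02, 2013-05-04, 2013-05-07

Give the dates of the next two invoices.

Gaps: 2, 2, 3, 2, 2, 3 days — not constant, but cyclic with period 3.
The events fall on every Tuesday, Thursday and Saturday.
Next Thursday: 2013-05-09.
Next Saturday: 2013-05-11.

2013-05-09, 2013-05-11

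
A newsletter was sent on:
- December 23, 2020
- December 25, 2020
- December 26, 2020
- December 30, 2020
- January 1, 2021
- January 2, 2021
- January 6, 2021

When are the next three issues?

Every event lands on a Wednesday or Friday or Saturday (gaps cycle 2, 1, 4, 2, 1, 4).
So the schedule is: every Wednesday, Friday and Saturday.
The following Friday is January 8, 2021.
The following Saturday is January 9, 2021.
Next Wednesday: January 13, 2021.

January 8, 2021; January 9, 2021; January 13, 2021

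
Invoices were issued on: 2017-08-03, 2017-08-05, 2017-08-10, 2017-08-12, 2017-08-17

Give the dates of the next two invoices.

Gaps: 2, 5, 2, 5 days — not constant, but cyclic with period 2.
The events fall on every Thursday and Saturday.
Next Saturday: 2017-08-19.
The following Thursday is 2017-08-24.

2017-08-19, 2017-08-24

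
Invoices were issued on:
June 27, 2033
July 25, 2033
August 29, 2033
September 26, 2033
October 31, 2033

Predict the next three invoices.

All Mondays; the gaps (28, 35, 28, 35) vary with month length.
This is the last Monday of each month.
Last Monday of November 2033: November 28, 2033.
Last Monday of December 2033: December 26, 2033.
Last Monday of January 2034: January 30, 2034.

November 28, 2033; December 26, 2033; January 30, 2034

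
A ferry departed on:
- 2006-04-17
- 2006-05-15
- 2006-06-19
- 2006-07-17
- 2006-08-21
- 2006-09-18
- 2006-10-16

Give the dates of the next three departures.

Gaps: 28, 35, 28, 35, 28, 28 days — a mix of 28 and 35. Every date is a Monday.
Each is the 3rd Monday of its month.
3rd Monday of November 2006: 2006-11-20.
December 2006 — 3rd Monday is 2006-12-18.
3rd Monday of January 2007: 2007-01-15.

2006-11-20, 2006-12-18, 2007-01-15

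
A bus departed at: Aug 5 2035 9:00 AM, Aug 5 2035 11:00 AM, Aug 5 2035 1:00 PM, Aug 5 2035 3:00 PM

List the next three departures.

Aug 5 2035 5:00 PM, Aug 5 2035 7:00 PM, Aug 5 2035 9:00 PM

Spacing: 2, 2, 2 h — constant 2 h.
Aug 5 2035 3:00 PM + 2 h = Aug 5 2035 5:00 PM.
Aug 5 2035 5:00 PM + 2 h = Aug 5 2035 7:00 PM.
Aug 5 2035 7:00 PM + 2 h = Aug 5 2035 9:00 PM.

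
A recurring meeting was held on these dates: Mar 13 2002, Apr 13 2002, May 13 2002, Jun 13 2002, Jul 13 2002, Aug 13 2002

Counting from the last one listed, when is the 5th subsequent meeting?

The day-of-month is always 13 (31, 30, 31, 30, 31 days between events).
So this recurs on the 13th of each month.
Next: September 2002 → Sep 13 2002.
October 2002: Oct 13 2002.
Next: November 2002 → Nov 13 2002.
Next: December 2002 → Dec 13 2002.
Next: January 2003 → Jan 13 2003.

Jan 13 2003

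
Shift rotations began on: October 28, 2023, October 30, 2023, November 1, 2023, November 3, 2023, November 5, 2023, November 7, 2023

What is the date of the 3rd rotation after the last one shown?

The spacing is 2, 2, 2, 2, 2 days — always 2 days.
November 7, 2023 + 2 days = November 9, 2023.
November 9, 2023 + 2 days = November 11, 2023.
November 11, 2023 + 2 days = November 13, 2023.

November 13, 2023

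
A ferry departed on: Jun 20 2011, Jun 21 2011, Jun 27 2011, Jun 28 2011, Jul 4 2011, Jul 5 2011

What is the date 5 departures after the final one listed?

Every event lands on a Monday or Tuesday (gaps cycle 1, 6, 1, 6, 1).
So the schedule is: every Monday and Tuesday.
Next Monday: Jul 11 2011.
The following Tuesday is Jul 12 2011.
Next Monday: Jul 18 2011.
Next Tuesday: Jul 19 2011.
The following Monday is Jul 25 2011.

Jul 25 2011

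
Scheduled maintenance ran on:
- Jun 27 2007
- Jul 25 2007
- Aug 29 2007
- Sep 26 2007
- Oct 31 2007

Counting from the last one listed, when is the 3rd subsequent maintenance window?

Jan 30 2008

Every date is a Wednesday; gaps 28, 35, 28, 35 days.
Each is the last Wednesday of its month (at least one falls on the 29th or later, ruling out '4th Wednesday').
November 2007 ends with Wednesday Nov 28 2007.
December 2007 ends with Wednesday Dec 26 2007.
January 2008 ends with Wednesday Jan 30 2008.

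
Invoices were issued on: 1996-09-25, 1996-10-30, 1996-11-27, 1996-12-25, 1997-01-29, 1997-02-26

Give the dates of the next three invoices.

Every date is a Wednesday; gaps 35, 28, 28, 35, 28 days.
Each is the last Wednesday of its month (at least one falls on the 29th or later, ruling out '4th Wednesday').
March 1997 ends with Wednesday 1997-03-26.
April 1997 ends with Wednesday 1997-04-30.
May 1997 ends with Wednesday 1997-05-28.

1997-03-26, 1997-04-30, 1997-05-28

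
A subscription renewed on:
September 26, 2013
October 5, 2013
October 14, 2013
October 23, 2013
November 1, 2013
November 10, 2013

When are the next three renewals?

The spacing is 9, 9, 9, 9, 9 days — always 9 days.
November 10, 2013 + 9 days = November 19, 2013.
November 19, 2013 + 9 days = November 28, 2013.
November 28, 2013 + 9 days = December 7, 2013.

November 19, 2013; November 28, 2013; December 7, 2013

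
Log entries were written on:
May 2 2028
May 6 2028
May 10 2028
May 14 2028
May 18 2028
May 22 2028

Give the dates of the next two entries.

Gaps between consecutive events: 4, 4, 4, 4, 4 days — a constant 4-day interval.
May 22 2028 + 4 days = May 26 2028.
May 26 2028 + 4 days = May 30 2028.

May 26 2028, May 30 2028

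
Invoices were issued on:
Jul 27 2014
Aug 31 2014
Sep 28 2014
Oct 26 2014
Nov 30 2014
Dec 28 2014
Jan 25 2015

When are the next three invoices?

These are Sundays with 35, 28, 28, 35, 28, 28-day gaps.
Each is the final Sunday of its month — Aug 31 2014 is past the 28th, so '4th Sunday' doesn't fit.
February 2015 ends with Sunday Feb 22 2015.
March 2015 ends with Sunday Mar 29 2015.
Last Sunday of April 2015: Apr 26 2015.

Feb 22 2015, Mar 29 2015, Apr 26 2015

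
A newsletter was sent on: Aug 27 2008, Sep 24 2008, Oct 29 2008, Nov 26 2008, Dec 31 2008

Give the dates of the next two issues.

These are Wednesdays with 28, 35, 28, 35-day gaps.
Each is the final Wednesday of its month — Oct 29 2008 is past the 28th, so '4th Wednesday' doesn't fit.
January 2009 ends with Wednesday Jan 28 2009.
Last Wednesday of February 2009: Feb 25 2009.

Jan 28 2009, Feb 25 2009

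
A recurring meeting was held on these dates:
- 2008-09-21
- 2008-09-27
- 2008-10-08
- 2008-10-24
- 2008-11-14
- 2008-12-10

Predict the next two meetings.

Gaps: 6, 11, 16, 21, 26 days — each gap is 5 larger than the previous one.
Next gap: 31 days. 2008-12-10 + 31 days = 2009-01-10.
Next gap: 36 days. 2009-01-10 + 36 days = 2009-02-15.

2009-01-10, 2009-02-15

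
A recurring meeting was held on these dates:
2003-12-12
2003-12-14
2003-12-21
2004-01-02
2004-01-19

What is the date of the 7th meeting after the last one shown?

2004-10-04

Gaps: 2, 7, 12, 17 days — each gap is 5 larger than the previous one.
Next gap: 22 days. 2004-01-19 + 22 days = 2004-02-10.
Next gap: 27 days. 2004-02-10 + 27 days = 2004-03-08.
Next gap: 32 days. 2004-03-08 + 32 days = 2004-04-09.
Next gap: 37 days. 2004-04-09 + 37 days = 2004-05-16.
Next gap: 42 days. 2004-05-16 + 42 days = 2004-06-27.
Next gap: 47 days. 2004-06-27 + 47 days = 2004-08-13.
Next gap: 52 days. 2004-08-13 + 52 days = 2004-10-04.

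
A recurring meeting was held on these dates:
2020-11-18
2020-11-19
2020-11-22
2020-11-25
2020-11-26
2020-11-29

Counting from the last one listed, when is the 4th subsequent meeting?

The gap pattern 1, 3, 3, 1, 3 repeats every 3 events.
These are the Wednesdays, Thursdays and Sundays of each week.
Next Wednesday: 2020-12-02.
The following Thursday is 2020-12-03.
Next Sunday: 2020-12-06.
The following Wednesday is 2020-12-09.

2020-12-09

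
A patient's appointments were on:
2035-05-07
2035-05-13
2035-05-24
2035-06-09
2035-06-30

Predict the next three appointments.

2035-07-26, 2035-08-26, 2035-10-01

The spacing grows by 5 each time: 6, 11, 16, 21 days.
Next gap: 26 days. 2035-06-30 + 26 days = 2035-07-26.
Next gap: 31 days. 2035-07-26 + 31 days = 2035-08-26.
Next gap: 36 days. 2035-08-26 + 36 days = 2035-10-01.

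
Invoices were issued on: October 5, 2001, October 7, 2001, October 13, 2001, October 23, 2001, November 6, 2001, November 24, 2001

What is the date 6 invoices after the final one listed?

Gaps: 2, 6, 10, 14, 18 days — each gap is 4 larger than the previous one.
Next gap: 22 days. November 24, 2001 + 22 days = December 16, 2001.
Next gap: 26 days. December 16, 2001 + 26 days = January 11, 2002.
Next gap: 30 days. January 11, 2002 + 30 days = February 10, 2002.
Next gap: 34 days. February 10, 2002 + 34 days = March 16, 2002.
Next gap: 38 days. March 16, 2002 + 38 days = April 23, 2002.
Next gap: 42 days. April 23, 2002 + 42 days = June 4, 2002.

June 4, 2002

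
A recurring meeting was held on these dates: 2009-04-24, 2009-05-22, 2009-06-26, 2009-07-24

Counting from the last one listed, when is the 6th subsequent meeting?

Gaps: 28, 35, 28 days — a mix of 28 and 35. Every date is a Friday.
Each is the 4th Friday of its month.
August 2009 — 4th Friday is 2009-08-28.
4th Friday of September 2009: 2009-09-25.
4th Friday of October 2009: 2009-10-23.
November 2009 — 4th Friday is 2009-11-27.
December 2009 — 4th Friday is 2009-12-25.
January 2010 — 4th Friday is 2010-01-22.

2010-01-22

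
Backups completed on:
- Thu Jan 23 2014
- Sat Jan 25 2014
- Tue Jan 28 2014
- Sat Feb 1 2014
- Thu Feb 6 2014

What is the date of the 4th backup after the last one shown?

Intervals are 2, 3, 4, 5 days — an arithmetic progression with common difference 1.
Next gap: 6 days. Thu Feb 6 2014 + 6 days = Wed Feb 12 2014.
Next gap: 7 days. Wed Feb 12 2014 + 7 days = Wed Feb 19 2014.
Next gap: 8 days. Wed Feb 19 2014 + 8 days = Thu Feb 27 2014.
Next gap: 9 days. Thu Feb 27 2014 + 9 days = Sat Mar 8 2014.

Sat Mar 8 2014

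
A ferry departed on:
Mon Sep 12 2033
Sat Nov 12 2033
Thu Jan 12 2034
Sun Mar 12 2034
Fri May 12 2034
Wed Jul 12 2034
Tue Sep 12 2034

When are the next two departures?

Sun Nov 12 2034, Fri Jan 12 2035

Each date is the 12th; the gaps (61, 61, 59, 61, 61, 62) track the month lengths.
The rule is the 12th of every 2 months.
Next: November 2034 → Sun Nov 12 2034.
Next: January 2035 → Fri Jan 12 2035.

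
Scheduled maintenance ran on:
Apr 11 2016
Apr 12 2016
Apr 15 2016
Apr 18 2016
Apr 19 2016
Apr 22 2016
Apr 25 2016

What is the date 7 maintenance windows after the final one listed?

Every event lands on a Monday or Tuesday or Friday (gaps cycle 1, 3, 3, 1, 3, 3).
So the schedule is: every Monday, Tuesday and Friday.
The following Tuesday is Apr 26 2016.
The following Friday is Apr 29 2016.
The following Monday is May 2 2016.
Next Tuesday: May 3 2016.
The following Friday is May 6 2016.
Next Monday: May 9 2016.
The following Tuesday is May 10 2016.

May 10 2016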